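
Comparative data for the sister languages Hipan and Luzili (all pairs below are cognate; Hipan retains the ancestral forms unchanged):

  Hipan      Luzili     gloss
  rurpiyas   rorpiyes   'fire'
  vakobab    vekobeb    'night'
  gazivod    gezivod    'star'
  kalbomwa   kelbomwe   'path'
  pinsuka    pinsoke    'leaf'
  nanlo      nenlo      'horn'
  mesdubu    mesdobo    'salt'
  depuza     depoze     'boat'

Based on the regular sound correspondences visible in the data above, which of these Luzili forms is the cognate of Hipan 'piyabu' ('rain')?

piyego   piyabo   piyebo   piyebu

vakobab ~ vekobeb — Hipan a corresponds to Luzili e after a consonant, before a labial obstruent.
mesdubu ~ mesdobo — Hipan u corresponds to Luzili o word-finally.
Applying these to Hipan 'piyabu':
  piyabu → piyebu   (a→e after a consonant, before a labial obstruent)
  piyebu → piyebo   (u→o word-finally)
So the Luzili cognate is 'piyebo'.

piyebo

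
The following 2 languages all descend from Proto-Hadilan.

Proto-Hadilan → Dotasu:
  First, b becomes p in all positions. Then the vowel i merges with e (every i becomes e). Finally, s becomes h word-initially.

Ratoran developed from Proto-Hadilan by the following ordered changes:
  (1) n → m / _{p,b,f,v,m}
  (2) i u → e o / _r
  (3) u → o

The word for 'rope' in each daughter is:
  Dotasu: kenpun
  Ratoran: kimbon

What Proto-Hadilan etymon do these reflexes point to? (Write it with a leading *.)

*kinbun

Position 5: Dotasu has u, Ratoran has o. Dotasu preserves u here (none of its changes turn any other segment into u), so the proto-segment is *u.
Position 4: Dotasu has p, Ratoran has b. Ratoran preserves b here (none of its changes turn any other segment into b), so the proto-segment is *b.
Verify the candidate proto-form against each daughter:
Dotasu: *kinbun
  kinbun → kinpun   [unconditioned shift]
  kinpun → kenpun   [vowel merger]
  kenpun (rule 3 does not apply)
  giving Dotasu kenpun.
Ratoran: start from *kinbun.
  rule 1 (nasal place assimilation): kinbun → kimbun
  rule 2: no change — kimbun
  rule 3 (vowel merger): kimbun → kimbon
  ⇒ Ratoran kimbon
Only *kinbun yields all of Dotasu kenpun, Ratoran kimbon.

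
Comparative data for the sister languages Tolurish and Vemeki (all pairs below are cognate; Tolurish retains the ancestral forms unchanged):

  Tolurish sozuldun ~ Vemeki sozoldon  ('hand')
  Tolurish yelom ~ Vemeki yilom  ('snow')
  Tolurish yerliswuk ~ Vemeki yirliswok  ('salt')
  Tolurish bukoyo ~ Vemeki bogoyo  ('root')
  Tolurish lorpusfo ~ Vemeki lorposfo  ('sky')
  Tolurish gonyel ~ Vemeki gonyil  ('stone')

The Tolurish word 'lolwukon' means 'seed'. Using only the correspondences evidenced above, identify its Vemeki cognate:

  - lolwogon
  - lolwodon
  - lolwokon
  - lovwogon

sozuldun ~ sozoldon, yerliswuk ~ yirliswok — Tolurish u corresponds to Vemeki o after a consonant, before a consonant other than r, m, n, p, b, f, v.
bukoyo ~ bogoyo — Tolurish k corresponds to Vemeki g between vowels (before a back vowel).
Applying these to Tolurish 'lolwukon':
  lolwukon → lolwokon   (u→o after a consonant, before a consonant other than r, m, n, p, b, f, v)
  lolwokon → lolwogon   (k→g between vowels (before a back vowel))
So the Vemeki cognate is 'lolwogon'.

lolwogon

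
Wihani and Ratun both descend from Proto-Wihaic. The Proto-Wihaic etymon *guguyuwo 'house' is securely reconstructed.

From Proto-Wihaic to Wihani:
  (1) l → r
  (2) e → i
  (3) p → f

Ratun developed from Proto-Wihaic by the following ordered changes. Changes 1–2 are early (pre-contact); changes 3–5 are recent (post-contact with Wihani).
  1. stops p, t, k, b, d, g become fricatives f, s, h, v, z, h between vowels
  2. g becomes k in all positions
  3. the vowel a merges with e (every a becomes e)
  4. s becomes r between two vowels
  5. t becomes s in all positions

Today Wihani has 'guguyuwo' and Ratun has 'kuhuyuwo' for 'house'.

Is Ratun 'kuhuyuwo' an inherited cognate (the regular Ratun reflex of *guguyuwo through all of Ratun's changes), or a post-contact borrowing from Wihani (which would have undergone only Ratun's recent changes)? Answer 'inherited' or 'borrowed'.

inherited

If inherited, *guguyuwo would pass through all of Ratun's changes:
Ratun: start from *guguyuwo.
  rule 1 (intervocalic lenition): guguyuwo → guhuyuwo
  rule 2 (unconditioned shift): guhuyuwo → kuhuyuwo
  rule 3: no change — kuhuyuwo
  rule 4: no change — kuhuyuwo
  rule 5: no change — kuhuyuwo
  ⇒ Ratun kuhuyuwo
If borrowed from Wihani 'guguyuwo' after the early changes, it would undergo only the recent ones:
  rule 3 (vowel merger): no change (guguyuwo)
  rule 4 (rhotacism): no change (guguyuwo)
  rule 5 (unconditioned shift): no change (guguyuwo)
  ⇒ as a loan: guguyuwo
Ratun 'kuhuyuwo' matches the inherited outcome exactly, so it is an inherited cognate, not a loan.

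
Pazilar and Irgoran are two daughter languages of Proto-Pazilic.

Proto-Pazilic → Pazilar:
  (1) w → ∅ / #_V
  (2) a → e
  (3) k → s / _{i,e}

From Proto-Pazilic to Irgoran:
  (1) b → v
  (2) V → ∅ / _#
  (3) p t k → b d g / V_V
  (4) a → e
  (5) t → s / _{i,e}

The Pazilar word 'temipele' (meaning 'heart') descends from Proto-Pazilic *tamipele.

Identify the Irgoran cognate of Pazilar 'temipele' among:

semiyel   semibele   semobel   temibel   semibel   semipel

semibel

Irgoran: *tamipele > tamipel > tamibel > temibel > semibel  (by apocope, intervocalic voicing, vowel merger, palatalisation)
The other candidates each miss or misapply at least one Irgoran change.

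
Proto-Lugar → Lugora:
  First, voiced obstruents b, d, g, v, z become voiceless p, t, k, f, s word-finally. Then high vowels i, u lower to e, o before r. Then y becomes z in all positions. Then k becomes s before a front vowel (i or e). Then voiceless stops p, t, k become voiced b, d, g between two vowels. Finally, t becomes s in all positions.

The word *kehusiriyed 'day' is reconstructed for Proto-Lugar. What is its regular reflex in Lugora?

sehuserizes

Lugora: start from *kehusiriyed.
  rule 1 (final devoicing): kehusiriyed → kehusiriyet
  rule 2 (pre-rhotic lowering): kehusiriyet → kehuseriyet
  rule 3 (unconditioned shift): kehuseriyet → kehuserizet
  rule 4 (palatalisation): kehuserizet → sehuserizet
  rule 5: no change — sehuserizet
  rule 6 (unconditioned shift): sehuserizet → sehuserizes
  ⇒ Lugora sehuserizes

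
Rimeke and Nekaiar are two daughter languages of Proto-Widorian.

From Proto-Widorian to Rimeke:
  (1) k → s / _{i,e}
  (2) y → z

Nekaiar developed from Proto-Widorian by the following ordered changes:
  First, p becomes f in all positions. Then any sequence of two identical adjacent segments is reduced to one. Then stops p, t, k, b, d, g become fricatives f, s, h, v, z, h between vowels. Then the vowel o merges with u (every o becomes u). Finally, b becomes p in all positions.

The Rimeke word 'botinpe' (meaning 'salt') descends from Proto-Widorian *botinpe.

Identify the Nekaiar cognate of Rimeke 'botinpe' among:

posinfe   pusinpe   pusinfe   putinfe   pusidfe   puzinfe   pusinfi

pusinfe

Nekaiar: start from *botinpe.
  rule 1 (unconditioned shift): botinpe → botinfe
  rule 2: no change — botinfe
  rule 3 (intervocalic lenition): botinfe → bosinfe
  rule 4 (vowel merger): bosinfe → businfe
  rule 5 (unconditioned shift): businfe → pusinfe
  ⇒ Nekaiar pusinfe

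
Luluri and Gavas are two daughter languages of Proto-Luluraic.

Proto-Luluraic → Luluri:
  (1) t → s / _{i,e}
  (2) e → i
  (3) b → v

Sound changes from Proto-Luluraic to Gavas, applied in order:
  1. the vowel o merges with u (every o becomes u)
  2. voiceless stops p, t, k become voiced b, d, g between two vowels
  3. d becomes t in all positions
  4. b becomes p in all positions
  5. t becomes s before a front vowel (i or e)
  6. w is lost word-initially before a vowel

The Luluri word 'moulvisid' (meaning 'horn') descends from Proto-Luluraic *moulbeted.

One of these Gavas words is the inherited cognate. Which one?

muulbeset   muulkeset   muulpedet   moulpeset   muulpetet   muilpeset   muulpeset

Gavas: *moulbeted > muulbeted > muulbeded > muulbetet > muulpetet > muulpeset  (by vowel merger, intervocalic voicing, unconditioned shift, unconditioned shift, palatalisation)

muulpeset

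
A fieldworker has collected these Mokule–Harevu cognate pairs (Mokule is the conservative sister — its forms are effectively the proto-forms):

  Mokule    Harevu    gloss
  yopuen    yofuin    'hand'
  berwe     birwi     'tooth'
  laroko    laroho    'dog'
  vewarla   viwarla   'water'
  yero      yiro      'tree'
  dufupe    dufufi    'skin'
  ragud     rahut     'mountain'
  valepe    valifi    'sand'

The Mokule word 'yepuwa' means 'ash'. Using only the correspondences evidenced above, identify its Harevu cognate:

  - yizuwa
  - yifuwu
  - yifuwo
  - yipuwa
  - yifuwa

valepe ~ valifi — Mokule e corresponds to Harevu i after a consonant, before a labial obstruent.
yopuen ~ yofuin — Mokule p corresponds to Harevu f between vowels (before a back vowel).
Applying these to Mokule 'yepuwa':
  yepuwa → yipuwa   (e→i after a consonant, before a labial obstruent)
  yipuwa → yifuwa   (p→f between vowels (before a back vowel))
So the Harevu cognate is 'yifuwa'.

yifuwa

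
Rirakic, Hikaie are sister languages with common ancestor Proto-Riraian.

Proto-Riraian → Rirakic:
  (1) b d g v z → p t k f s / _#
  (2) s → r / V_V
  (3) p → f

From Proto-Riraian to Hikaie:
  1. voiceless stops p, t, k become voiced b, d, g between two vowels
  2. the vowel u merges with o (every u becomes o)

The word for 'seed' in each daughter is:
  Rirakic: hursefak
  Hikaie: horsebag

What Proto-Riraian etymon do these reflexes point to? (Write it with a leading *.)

Position 2: Rirakic has u, Hikaie has o. Rirakic preserves u here (none of its changes turn any other segment into u), so the proto-segment is *u.
Position 6: Rirakic has f, Hikaie has b. Taking the neighbouring segments as reconstructed: Rirakic f could go back to *p or *f; Hikaie b could go back to *p or *b — the one source consistent with every daughter is *p.
Position 8: Rirakic has k, Hikaie has g. Taking the neighbouring segments as reconstructed: Rirakic k could go back to *k or *g; Hikaie g can only go back to *g — the one source consistent with every daughter is *g.
This points to *hursepag. Verify forward in each daughter:
Rirakic: start from *hursepag.
  rule 1 (final devoicing): hursepag → hursepak
  rule 2: no change — hursepak
  rule 3 (unconditioned shift): hursepak → hursefak
  ⇒ Rirakic hursefak
Hikaie: *hursepag > hursebag > horsebag  (by intervocalic voicing, vowel merger)
No other proto-form is consistent with every reflex, so the reconstruction is *hursepag.

*hursepag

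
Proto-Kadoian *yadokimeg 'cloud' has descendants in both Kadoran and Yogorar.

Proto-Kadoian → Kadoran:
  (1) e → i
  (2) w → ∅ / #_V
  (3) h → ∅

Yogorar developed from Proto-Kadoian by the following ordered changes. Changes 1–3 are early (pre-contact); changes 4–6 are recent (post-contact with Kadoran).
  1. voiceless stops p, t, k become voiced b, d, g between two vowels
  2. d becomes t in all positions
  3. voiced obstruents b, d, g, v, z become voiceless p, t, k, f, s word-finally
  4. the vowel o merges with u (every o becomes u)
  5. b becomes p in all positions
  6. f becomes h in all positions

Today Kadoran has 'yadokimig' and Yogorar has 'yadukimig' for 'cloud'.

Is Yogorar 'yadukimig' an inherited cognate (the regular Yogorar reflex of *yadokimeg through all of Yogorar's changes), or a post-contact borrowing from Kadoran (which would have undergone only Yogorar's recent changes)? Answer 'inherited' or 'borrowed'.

If inherited, *yadokimeg would pass through all of Yogorar's changes:
Yogorar: *yadokimeg > yadogimeg > yatogimeg > yatogimek > yatugimek  (by intervocalic voicing, unconditioned shift, final devoicing, vowel merger)
If borrowed from Kadoran 'yadokimig' after the early changes, it would undergo only the recent ones:
  rule 4 (vowel merger): yadokimig → yadukimig
  rule 5 (unconditioned shift): no change (yadukimig)
  rule 6 (unconditioned shift): no change (yadukimig)
  ⇒ as a loan: yadukimig
Yogorar 'yadukimig' matches the loan outcome 'yadukimig', not the inherited 'yatugimek' — it skipped the early Yogorar changes, so it was borrowed from Kadoran.

borrowed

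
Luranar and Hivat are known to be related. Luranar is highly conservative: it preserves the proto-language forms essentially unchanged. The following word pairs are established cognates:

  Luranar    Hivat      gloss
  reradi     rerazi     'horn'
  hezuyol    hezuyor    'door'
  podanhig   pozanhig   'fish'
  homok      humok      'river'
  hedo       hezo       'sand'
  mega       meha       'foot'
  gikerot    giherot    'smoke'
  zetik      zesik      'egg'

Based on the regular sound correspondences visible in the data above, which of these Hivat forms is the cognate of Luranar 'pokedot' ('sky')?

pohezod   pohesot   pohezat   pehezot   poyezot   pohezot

gikerot ~ giherot — Luranar k corresponds to Hivat h between vowels (before a front vowel).
hedo ~ hezo — Luranar d corresponds to Hivat z between vowels (before a back vowel).
Applying these to Luranar 'pokedot':
  pokedot → pohedot   (k→h between vowels (before a front vowel))
  pohedot → pohezot   (d→z between vowels (before a back vowel))
So the Hivat cognate is 'pohezot'.

pohezot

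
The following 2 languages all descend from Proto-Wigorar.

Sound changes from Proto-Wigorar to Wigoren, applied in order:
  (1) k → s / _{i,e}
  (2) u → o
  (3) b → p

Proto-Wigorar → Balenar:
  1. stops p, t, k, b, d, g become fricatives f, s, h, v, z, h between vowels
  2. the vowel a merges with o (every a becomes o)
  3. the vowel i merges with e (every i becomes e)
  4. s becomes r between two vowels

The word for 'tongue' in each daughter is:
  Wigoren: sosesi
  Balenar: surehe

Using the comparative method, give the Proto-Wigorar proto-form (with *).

Position 2: Wigoren has o, Balenar has u. Balenar preserves u here (none of its changes turn any other segment into u), so the proto-segment is *u.
Position 5: Wigoren has s, Balenar has h. Taking the neighbouring segments as reconstructed: Wigoren s could go back to *k or *s; Balenar h could go back to *k or *g or *h — the one source consistent with every daughter is *k.
This points to *suseki. Verify forward in each daughter:
Wigoren: *suseki
  suseki → susesi   [palatalisation]
  susesi → sosesi   [vowel merger]
  sosesi (rule 3 does not apply)
  giving Wigoren sosesi.
Balenar: start from *suseki.
  rule 1 (intervocalic lenition): suseki → susehi
  rule 2: no change — susehi
  rule 3 (vowel merger): susehi → susehe
  rule 4 (rhotacism): susehe → surehe
  ⇒ Balenar surehe
*suseki is the unique common source.

*suseki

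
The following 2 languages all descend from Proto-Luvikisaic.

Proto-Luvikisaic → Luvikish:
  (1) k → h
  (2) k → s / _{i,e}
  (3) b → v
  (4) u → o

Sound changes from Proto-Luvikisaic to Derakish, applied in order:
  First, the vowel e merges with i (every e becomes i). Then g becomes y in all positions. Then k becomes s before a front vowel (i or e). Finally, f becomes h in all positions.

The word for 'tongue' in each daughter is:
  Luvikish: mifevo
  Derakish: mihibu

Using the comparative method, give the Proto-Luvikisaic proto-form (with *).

*mifebu

Position 5: Luvikish has v, Derakish has b. Derakish preserves b here (none of its changes turn any other segment into b), so the proto-segment is *b.
Position 4: Luvikish has e, Derakish has i. Luvikish preserves e here (none of its changes turn any other segment into e), so the proto-segment is *e.
This points to *mifebu. Verify forward in each daughter:
Luvikish: *mifebu
  mifebu (rule 1 does not apply)
  mifebu (rule 2 does not apply)
  mifebu → mifevu   [unconditioned shift]
  mifevu → mifevo   [vowel merger]
  giving Luvikish mifevo.
Derakish: start from *mifebu.
  rule 1 (vowel merger): mifebu → mifibu
  rule 2: no change — mifibu
  rule 3: no change — mifibu
  rule 4 (unconditioned shift): mifibu → mihibu
  ⇒ Derakish mihibu
Only *mifebu yields all of Luvikish mifevo, Derakish mihibu.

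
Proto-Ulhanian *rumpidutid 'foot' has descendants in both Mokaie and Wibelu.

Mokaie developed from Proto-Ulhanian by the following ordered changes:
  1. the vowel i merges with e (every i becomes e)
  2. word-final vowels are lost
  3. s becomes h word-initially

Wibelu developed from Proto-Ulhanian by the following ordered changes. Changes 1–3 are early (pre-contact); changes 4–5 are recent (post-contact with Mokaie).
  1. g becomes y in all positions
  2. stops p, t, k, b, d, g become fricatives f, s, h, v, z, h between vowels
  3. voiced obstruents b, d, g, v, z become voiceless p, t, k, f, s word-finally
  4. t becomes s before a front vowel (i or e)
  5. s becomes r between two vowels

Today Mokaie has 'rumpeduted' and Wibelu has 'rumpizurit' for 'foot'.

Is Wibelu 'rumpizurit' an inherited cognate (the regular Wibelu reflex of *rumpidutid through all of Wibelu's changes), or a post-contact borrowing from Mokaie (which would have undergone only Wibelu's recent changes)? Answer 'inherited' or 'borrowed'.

inherited

If inherited, *rumpidutid would pass through all of Wibelu's changes:
Wibelu: *rumpidutid
  rumpidutid (rule 1 does not apply)
  rumpidutid → rumpizusid   [intervocalic lenition]
  rumpizusid → rumpizusit   [final devoicing]
  rumpizusit (rule 4 does not apply)
  rumpizusit → rumpizurit   [rhotacism]
  giving Wibelu rumpizurit.
If borrowed from Mokaie 'rumpeduted' after the early changes, it would undergo only the recent ones:
  rule 4 (palatalisation): rumpeduted → rumpedused
  rule 5 (rhotacism): rumpedused → rumpedured
  ⇒ as a loan: rumpedured
Wibelu 'rumpizurit' matches the inherited outcome exactly, so it is an inherited cognate, not a loan.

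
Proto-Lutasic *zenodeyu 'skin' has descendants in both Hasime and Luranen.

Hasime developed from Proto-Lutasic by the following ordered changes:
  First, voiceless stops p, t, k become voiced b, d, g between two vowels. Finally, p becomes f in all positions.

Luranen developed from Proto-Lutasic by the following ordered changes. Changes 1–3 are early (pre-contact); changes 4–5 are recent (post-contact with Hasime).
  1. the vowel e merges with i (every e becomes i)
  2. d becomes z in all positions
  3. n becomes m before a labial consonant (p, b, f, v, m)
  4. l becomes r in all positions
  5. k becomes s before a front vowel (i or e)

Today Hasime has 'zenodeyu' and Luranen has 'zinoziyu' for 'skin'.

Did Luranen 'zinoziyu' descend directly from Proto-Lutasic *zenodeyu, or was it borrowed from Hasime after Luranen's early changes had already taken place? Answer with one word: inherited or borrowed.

If inherited, *zenodeyu would pass through all of Luranen's changes:
Luranen: *zenodeyu > zinodiyu > zinoziyu  (by vowel merger, unconditioned shift)
If borrowed from Hasime 'zenodeyu' after the early changes, it would undergo only the recent ones:
  rule 4 (unconditioned shift): no change (zenodeyu)
  rule 5 (palatalisation): no change (zenodeyu)
  ⇒ as a loan: zenodeyu
Luranen 'zinoziyu' matches the inherited outcome exactly, so it is an inherited cognate, not a loan.

inherited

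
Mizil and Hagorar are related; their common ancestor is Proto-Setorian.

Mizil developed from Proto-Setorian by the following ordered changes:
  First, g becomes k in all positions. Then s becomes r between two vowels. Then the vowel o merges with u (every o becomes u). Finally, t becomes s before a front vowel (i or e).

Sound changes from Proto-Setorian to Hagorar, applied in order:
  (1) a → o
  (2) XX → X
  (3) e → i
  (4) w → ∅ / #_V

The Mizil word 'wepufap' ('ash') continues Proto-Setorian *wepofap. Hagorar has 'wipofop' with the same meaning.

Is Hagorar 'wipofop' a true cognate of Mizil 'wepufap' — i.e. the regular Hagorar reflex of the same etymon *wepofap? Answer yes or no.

Derive the expected Hagorar reflex of *wepofap:
Hagorar: *wepofap
  wepofap → wepofop   [vowel merger]
  wepofop (rule 2 does not apply)
  wepofop → wipofop   [vowel merger]
  wipofop → ipofop   [glide loss]
  giving Hagorar ipofop.
The regular Hagorar reflex would be 'ipofop', but the attested form is 'wipofop'. The correspondence is irregular, so they are not cognates (the Hagorar form has a different source).

no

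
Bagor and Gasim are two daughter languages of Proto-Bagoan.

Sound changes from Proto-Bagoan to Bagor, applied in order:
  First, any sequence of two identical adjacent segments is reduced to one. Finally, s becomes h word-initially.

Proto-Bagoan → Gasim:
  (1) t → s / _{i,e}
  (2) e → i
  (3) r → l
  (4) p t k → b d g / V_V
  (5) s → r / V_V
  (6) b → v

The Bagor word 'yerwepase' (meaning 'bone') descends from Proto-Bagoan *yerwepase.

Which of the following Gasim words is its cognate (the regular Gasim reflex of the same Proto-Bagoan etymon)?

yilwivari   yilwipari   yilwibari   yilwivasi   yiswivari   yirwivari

Gasim: *yerwepase
  yerwepase (rule 1 does not apply)
  yerwepase → yirwipasi   [vowel merger]
  yirwipasi → yilwipasi   [unconditioned shift]
  yilwipasi → yilwibasi   [intervocalic voicing]
  yilwibasi → yilwibari   [rhotacism]
  yilwibari → yilwivari   [unconditioned shift]
  giving Gasim yilwivari.
Among the options, 'yilwivari' alone shows every Gasim change applied in order.

yilwivari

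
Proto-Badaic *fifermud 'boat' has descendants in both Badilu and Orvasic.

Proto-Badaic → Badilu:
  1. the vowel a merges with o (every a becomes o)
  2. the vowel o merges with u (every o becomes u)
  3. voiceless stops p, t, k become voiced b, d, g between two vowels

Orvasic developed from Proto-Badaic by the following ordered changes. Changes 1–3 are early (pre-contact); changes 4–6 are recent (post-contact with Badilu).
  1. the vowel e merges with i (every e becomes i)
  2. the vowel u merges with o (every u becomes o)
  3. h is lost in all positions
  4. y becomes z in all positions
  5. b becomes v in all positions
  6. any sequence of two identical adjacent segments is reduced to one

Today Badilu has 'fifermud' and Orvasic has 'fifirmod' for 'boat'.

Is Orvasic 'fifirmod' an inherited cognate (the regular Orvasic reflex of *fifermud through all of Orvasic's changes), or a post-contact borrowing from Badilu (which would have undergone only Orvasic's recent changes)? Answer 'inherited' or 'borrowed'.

inherited

If inherited, *fifermud would pass through all of Orvasic's changes:
Orvasic: *fifermud
  fifermud → fifirmud   [vowel merger]
  fifirmud → fifirmod   [vowel merger]
  fifirmod (rule 3 does not apply)
  fifirmod (rule 4 does not apply)
  fifirmod (rule 5 does not apply)
  fifirmod (rule 6 does not apply)
  giving Orvasic fifirmod.
If borrowed from Badilu 'fifermud' after the early changes, it would undergo only the recent ones:
  rule 4 (unconditioned shift): no change (fifermud)
  rule 5 (unconditioned shift): no change (fifermud)
  rule 6 (degemination): no change (fifermud)
  ⇒ as a loan: fifermud
Orvasic 'fifirmod' matches the inherited outcome exactly, so it is an inherited cognate, not a loan.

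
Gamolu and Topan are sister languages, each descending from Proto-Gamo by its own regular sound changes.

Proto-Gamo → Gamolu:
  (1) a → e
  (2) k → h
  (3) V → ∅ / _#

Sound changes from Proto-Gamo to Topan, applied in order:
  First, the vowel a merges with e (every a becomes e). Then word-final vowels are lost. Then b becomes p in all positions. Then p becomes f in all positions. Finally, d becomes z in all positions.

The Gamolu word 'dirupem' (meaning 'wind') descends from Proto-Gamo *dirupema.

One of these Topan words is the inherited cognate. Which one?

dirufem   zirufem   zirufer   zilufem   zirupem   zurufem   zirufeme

zirufem

Topan: *dirupema
  dirupema → dirupeme   [vowel merger]
  dirupeme → dirupem   [apocope]
  dirupem (rule 3 does not apply)
  dirupem → dirufem   [unconditioned shift]
  dirufem → zirufem   [unconditioned shift]
  giving Topan zirufem.
Only 'zirufem' matches the regular Topan development of *dirupema.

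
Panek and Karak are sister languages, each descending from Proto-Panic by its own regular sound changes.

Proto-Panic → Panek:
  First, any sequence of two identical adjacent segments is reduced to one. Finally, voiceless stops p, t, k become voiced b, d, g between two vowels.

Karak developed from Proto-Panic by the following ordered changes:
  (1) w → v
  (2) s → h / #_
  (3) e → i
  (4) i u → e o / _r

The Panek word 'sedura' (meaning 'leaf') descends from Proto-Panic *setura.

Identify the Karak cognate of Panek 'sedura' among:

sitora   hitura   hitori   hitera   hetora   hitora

hitora

Karak: start from *setura.
  rule 1: no change — setura
  rule 2 (debuccalisation): setura → hetura
  rule 3 (vowel merger): hetura → hitura
  rule 4 (pre-rhotic lowering): hitura → hitora
  ⇒ Karak hitora
Among the options, 'hitora' alone shows every Karak change applied in order.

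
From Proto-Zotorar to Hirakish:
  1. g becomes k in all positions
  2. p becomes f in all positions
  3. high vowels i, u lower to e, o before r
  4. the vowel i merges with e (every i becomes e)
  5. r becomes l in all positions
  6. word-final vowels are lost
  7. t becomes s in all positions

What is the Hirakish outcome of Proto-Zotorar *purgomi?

Hirakish: start from *purgomi.
  rule 1 (unconditioned shift): purgomi → purkomi
  rule 2 (unconditioned shift): purkomi → furkomi
  rule 3 (pre-rhotic lowering): furkomi → forkomi
  rule 4 (vowel merger): forkomi → forkome
  rule 5 (unconditioned shift): forkome → folkome
  rule 6 (apocope): folkome → folkom
  rule 7: no change — folkom
  ⇒ Hirakish folkom

folkom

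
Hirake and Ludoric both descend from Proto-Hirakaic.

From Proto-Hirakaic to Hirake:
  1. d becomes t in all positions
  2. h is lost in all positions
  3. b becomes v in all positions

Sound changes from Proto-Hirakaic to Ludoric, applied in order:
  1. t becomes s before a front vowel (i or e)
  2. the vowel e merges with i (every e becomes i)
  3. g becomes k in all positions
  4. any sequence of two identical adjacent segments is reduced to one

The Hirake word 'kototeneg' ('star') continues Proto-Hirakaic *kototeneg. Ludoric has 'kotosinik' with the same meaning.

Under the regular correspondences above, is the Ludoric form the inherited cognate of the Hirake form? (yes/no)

yes

Derive the expected Ludoric reflex of *kototeneg:
Ludoric: start from *kototeneg.
  rule 1 (palatalisation): kototeneg → kotoseneg
  rule 2 (vowel merger): kotoseneg → kotosinig
  rule 3 (unconditioned shift): kotosinig → kotosinik
  rule 4: no change — kotosinik
  ⇒ Ludoric kotosinik
Ludoric 'kotosinik' matches the regular reflex exactly, so the pair is cognate.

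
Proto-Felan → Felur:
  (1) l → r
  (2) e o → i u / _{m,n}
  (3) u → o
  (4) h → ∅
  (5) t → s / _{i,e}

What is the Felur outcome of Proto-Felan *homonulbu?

Felur: start from *homonulbu.
  rule 1 (unconditioned shift): homonulbu → homonurbu
  rule 2 (pre-nasal raising): homonurbu → humunurbu
  rule 3 (vowel merger): humunurbu → homonorbo
  rule 4 (h-loss): homonorbo → omonorbo
  rule 5: no change — omonorbo
  ⇒ Felur omonorbo

omonorbo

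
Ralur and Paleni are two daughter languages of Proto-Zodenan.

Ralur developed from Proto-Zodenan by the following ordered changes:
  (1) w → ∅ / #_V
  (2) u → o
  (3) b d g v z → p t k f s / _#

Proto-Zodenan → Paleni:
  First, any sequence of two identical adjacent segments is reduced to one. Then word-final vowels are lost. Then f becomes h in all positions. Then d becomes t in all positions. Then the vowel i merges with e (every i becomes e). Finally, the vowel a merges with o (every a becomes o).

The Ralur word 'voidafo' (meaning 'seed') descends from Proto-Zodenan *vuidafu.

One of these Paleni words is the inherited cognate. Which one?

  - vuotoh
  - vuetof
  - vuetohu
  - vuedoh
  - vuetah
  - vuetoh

Paleni: start from *vuidafu.
  rule 1: no change — vuidafu
  rule 2 (apocope): vuidafu → vuidaf
  rule 3 (unconditioned shift): vuidaf → vuidah
  rule 4 (unconditioned shift): vuidah → vuitah
  rule 5 (vowel merger): vuitah → vuetah
  rule 6 (vowel merger): vuetah → vuetoh
  ⇒ Paleni vuetoh

vuetoh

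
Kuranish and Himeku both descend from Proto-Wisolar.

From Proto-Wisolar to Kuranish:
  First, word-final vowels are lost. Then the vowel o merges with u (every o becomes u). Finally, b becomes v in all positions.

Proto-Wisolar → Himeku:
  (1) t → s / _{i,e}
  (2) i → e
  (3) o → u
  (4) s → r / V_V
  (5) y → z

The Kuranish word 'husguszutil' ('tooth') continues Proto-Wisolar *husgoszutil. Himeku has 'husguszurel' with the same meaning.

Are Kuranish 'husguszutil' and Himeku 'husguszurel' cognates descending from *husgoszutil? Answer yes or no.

Derive the expected Himeku reflex of *husgoszutil:
Himeku: start from *husgoszutil.
  rule 1 (palatalisation): husgoszutil → husgoszusil
  rule 2 (vowel merger): husgoszusil → husgoszusel
  rule 3 (vowel merger): husgoszusel → husguszusel
  rule 4 (rhotacism): husguszusel → husguszurel
  rule 5: no change — husguszurel
  ⇒ Himeku husguszurel
Himeku 'husguszurel' matches the regular reflex exactly, so the pair is cognate.

yes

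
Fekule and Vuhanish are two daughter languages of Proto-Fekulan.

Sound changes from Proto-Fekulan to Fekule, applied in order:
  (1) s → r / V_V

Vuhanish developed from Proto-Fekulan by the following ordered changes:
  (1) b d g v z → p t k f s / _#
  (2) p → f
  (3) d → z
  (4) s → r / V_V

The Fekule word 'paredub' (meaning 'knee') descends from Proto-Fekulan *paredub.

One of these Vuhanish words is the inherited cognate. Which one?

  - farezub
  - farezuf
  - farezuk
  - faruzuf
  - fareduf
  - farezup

Vuhanish: *paredub
  paredub → paredup   [final devoicing]
  paredup → fareduf   [unconditioned shift]
  fareduf → farezuf   [unconditioned shift]
  farezuf (rule 4 does not apply)
  giving Vuhanish farezuf.

farezuf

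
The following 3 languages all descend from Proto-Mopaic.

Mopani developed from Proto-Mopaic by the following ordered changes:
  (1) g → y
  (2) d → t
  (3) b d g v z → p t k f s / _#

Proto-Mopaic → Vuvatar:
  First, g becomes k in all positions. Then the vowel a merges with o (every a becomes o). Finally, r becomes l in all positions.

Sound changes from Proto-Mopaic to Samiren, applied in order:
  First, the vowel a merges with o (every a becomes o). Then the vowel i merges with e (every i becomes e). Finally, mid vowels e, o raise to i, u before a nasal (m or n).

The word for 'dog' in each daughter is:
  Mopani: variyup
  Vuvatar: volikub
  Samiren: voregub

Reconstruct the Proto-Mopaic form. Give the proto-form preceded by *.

*varigub

Position 2: Mopani has a, Vuvatar has o, Samiren has o. Mopani preserves a here (none of its changes turn any other segment into a), so the proto-segment is *a.
Position 4: Mopani has i, Vuvatar has i, Samiren has e. Mopani preserves i here (none of its changes turn any other segment into i), so the proto-segment is *i.
Position 7: Mopani has p, Vuvatar has b, Samiren has b. Vuvatar preserves b here (none of its changes turn any other segment into b), so the proto-segment is *b.
Continuing position by position gives *varigub; check it forward:
Mopani: *varigub > variyub > variyup  (by unconditioned shift, final devoicing)
Vuvatar: *varigub
  varigub → varikub   [unconditioned shift]
  varikub → vorikub   [vowel merger]
  vorikub → volikub   [unconditioned shift]
  giving Vuvatar volikub.
Samiren: start from *varigub.
  rule 1 (vowel merger): varigub → vorigub
  rule 2 (vowel merger): vorigub → voregub
  rule 3: no change — voregub
  ⇒ Samiren voregub
*varigub is the unique common source.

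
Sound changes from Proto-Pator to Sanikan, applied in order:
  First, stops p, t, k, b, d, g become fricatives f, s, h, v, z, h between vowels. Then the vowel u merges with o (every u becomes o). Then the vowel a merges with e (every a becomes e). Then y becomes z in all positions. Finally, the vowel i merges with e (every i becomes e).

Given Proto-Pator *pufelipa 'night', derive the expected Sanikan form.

pofelefe

Sanikan: *pufelipa > pufelifa > pofelifa > pofelife > pofelefe  (by intervocalic lenition, vowel merger, vowel merger, vowel merger)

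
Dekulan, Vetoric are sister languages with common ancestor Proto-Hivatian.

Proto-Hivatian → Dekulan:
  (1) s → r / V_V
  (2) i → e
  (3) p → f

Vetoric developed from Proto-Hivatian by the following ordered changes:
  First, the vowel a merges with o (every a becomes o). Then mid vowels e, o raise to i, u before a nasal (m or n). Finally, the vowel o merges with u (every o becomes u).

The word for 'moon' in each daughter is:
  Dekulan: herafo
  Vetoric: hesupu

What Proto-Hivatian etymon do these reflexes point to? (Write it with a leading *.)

*hesapo

Position 5: Dekulan has f, Vetoric has p. Vetoric preserves p here (none of its changes turn any other segment into p), so the proto-segment is *p.
Position 6: Dekulan has o, Vetoric has u. Dekulan preserves o here (none of its changes turn any other segment into o), so the proto-segment is *o.
Position 3: Dekulan has r, Vetoric has s. Vetoric preserves s here (none of its changes turn any other segment into s), so the proto-segment is *s.
Continuing position by position gives *hesapo; check it forward:
Dekulan: *hesapo
  hesapo → herapo   [rhotacism]
  herapo (rule 2 does not apply)
  herapo → herafo   [unconditioned shift]
  giving Dekulan herafo.
Vetoric: start from *hesapo.
  rule 1 (vowel merger): hesapo → hesopo
  rule 2: no change — hesopo
  rule 3 (vowel merger): hesopo → hesupu
  ⇒ Vetoric hesupu
Only *hesapo yields all of Dekulan herafo, Vetoric hesupu.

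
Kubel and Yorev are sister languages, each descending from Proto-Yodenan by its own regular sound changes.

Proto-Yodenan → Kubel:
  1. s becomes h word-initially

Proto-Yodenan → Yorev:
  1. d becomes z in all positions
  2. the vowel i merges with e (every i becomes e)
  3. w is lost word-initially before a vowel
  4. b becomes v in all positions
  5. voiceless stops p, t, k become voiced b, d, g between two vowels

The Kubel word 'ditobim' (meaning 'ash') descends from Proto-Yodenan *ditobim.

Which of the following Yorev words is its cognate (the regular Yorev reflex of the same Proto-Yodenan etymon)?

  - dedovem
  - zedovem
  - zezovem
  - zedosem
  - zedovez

Yorev: *ditobim > zitobim > zetobem > zetovem > zedovem  (by unconditioned shift, vowel merger, unconditioned shift, intervocalic voicing)
Only 'zedovem' matches the regular Yorev development of *ditobim.

zedovem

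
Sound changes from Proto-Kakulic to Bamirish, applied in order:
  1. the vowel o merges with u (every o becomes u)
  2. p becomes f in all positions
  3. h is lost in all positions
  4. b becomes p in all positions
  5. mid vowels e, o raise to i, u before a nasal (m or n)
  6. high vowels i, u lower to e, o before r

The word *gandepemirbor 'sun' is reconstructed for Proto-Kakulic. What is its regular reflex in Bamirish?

gandefimerpor

Bamirish: start from *gandepemirbor.
  rule 1 (vowel merger): gandepemirbor → gandepemirbur
  rule 2 (unconditioned shift): gandepemirbur → gandefemirbur
  rule 3: no change — gandefemirbur
  rule 4 (unconditioned shift): gandefemirbur → gandefemirpur
  rule 5 (pre-nasal raising): gandefemirpur → gandefimirpur
  rule 6 (pre-rhotic lowering): gandefimirpur → gandefimerpor
  ⇒ Bamirish gandefimerpor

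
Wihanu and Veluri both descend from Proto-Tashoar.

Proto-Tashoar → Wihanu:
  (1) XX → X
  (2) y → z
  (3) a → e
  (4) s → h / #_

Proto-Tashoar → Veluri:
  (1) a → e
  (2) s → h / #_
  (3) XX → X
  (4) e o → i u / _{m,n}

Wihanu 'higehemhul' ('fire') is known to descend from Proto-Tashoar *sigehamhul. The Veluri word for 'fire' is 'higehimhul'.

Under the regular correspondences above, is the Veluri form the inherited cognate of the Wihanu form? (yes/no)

Derive the expected Veluri reflex of *sigehamhul:
Veluri: *sigehamhul > sigehemhul > higehemhul > higehimhul  (by vowel merger, debuccalisation, pre-nasal raising)
Veluri 'higehimhul' matches the regular reflex exactly, so the pair is cognate.

yes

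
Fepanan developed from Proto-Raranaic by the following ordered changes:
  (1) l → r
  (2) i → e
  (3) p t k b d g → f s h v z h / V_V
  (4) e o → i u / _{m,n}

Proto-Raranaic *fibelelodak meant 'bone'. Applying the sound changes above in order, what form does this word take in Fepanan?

Fepanan: *fibelelodak
  fibelelodak → fibererodak   [unconditioned shift]
  fibererodak → febererodak   [vowel merger]
  febererodak → fevererozak   [intervocalic lenition]
  fevererozak (rule 4 does not apply)
  giving Fepanan fevererozak.

fevererozak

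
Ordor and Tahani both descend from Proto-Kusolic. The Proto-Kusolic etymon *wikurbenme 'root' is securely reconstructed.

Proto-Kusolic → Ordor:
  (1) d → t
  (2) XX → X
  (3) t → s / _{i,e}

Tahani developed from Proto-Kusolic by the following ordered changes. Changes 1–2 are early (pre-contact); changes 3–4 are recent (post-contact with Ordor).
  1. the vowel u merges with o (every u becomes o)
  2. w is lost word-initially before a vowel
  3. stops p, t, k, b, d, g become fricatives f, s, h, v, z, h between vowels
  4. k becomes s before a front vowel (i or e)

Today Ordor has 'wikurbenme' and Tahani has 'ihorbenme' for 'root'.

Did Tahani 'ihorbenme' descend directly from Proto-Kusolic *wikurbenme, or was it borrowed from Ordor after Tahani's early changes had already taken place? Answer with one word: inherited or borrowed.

inherited

If inherited, *wikurbenme would pass through all of Tahani's changes:
Tahani: *wikurbenme > wikorbenme > ikorbenme > ihorbenme  (by vowel merger, glide loss, intervocalic lenition)
If borrowed from Ordor 'wikurbenme' after the early changes, it would undergo only the recent ones:
  rule 3 (intervocalic lenition): wikurbenme → wihurbenme
  rule 4 (palatalisation): no change (wihurbenme)
  ⇒ as a loan: wihurbenme
Tahani 'ihorbenme' matches the inherited outcome exactly, so it is an inherited cognate, not a loan.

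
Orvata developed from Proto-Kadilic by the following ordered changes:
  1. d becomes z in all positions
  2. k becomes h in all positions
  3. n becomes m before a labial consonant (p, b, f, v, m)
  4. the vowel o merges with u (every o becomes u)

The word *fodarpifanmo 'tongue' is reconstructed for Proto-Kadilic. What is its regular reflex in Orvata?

Orvata: start from *fodarpifanmo.
  rule 1 (unconditioned shift): fodarpifanmo → fozarpifanmo
  rule 2: no change — fozarpifanmo
  rule 3 (nasal place assimilation): fozarpifanmo → fozarpifammo
  rule 4 (vowel merger): fozarpifammo → fuzarpifammu
  ⇒ Orvata fuzarpifammu

fuzarpifammu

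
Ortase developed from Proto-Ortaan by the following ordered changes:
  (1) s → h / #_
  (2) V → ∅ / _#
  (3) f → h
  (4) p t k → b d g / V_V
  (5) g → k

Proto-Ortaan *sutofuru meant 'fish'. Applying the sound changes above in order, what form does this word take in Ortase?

hudohur

Ortase: *sutofuru
  sutofuru → hutofuru   [debuccalisation]
  hutofuru → hutofur   [apocope]
  hutofur → hutohur   [unconditioned shift]
  hutohur → hudohur   [intervocalic voicing]
  hudohur (rule 5 does not apply)
  giving Ortase hudohur.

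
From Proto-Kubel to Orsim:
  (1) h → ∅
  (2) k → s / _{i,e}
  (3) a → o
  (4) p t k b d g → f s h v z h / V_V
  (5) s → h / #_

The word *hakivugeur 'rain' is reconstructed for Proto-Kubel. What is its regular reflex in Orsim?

osivuheur

Orsim: start from *hakivugeur.
  rule 1 (h-loss): hakivugeur → akivugeur
  rule 2 (palatalisation): akivugeur → asivugeur
  rule 3 (vowel merger): asivugeur → osivugeur
  rule 4 (intervocalic lenition): osivugeur → osivuheur
  rule 5: no change — osivuheur
  ⇒ Orsim osivuheur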